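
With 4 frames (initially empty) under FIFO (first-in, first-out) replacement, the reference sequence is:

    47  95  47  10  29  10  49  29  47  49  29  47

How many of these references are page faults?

6

47: fault, frames (47)
95: fault, frames (47 95)
47: hit
10: fault, frames (47 95 10)
29: fault, frames (47 95 10 29)
10: hit
49: fault, evict 47, frames (95 10 29 49)
29: hit
47: fault, evict 95, frames (10 29 49 47)
49: hit
29: hit
47: hit
Page faults: 6.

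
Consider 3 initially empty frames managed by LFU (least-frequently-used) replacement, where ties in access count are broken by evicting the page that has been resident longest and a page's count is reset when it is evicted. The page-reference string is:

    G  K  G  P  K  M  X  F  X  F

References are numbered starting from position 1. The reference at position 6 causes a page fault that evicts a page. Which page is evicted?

P

pos 1: G: miss, frames {G}
pos 2: K: miss, frames {G,K}
pos 3: G: hit
pos 4: P: miss, frames {G,K,P}
pos 5: K: hit
pos 6: M: miss, evict P, frames {G,K,M}
At position 6, page P is evicted.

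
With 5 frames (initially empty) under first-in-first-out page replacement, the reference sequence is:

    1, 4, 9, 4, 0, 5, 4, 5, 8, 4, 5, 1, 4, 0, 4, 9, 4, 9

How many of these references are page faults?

1 → miss, frames [1]
4 → miss, frames [1, 4]
9 → miss, frames [1, 4, 9]
4 → hit
0 → miss, frames [1, 4, 9, 0]
5 → miss, frames [1, 4, 9, 0, 5]
4 → hit
5 → hit
8 → miss, evict 1, frames [4, 9, 0, 5, 8]
4 → hit
5 → hit
1 → miss, evict 4, frames [9, 0, 5, 8, 1]
4 → miss, evict 9, frames [0, 5, 8, 1, 4]
0 → hit
4 → hit
9 → miss, evict 0, frames [5, 8, 1, 4, 9]
4 → hit
9 → hit
Page faults: 9.

9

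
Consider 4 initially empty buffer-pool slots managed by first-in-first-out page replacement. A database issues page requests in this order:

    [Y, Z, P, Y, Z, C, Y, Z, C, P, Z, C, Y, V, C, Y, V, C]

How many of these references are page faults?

6

Y → fault, frames [Y]
Z → fault, frames [Y, Z]
P → fault, frames [Y, Z, P]
Y → hit
Z → hit
C → fault, frames [Y, Z, P, C]
Y → hit
Z → hit
C → hit
P → hit
Z → hit
C → hit
Y → hit
V → fault, evict Y, frames [Z, P, C, V]
C → hit
Y → fault, evict Z, frames [P, C, V, Y]
V → hit
C → hit
Page faults: 6.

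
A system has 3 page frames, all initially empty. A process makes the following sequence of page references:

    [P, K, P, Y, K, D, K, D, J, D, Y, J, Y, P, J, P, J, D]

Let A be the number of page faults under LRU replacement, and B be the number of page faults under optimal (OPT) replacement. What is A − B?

2

Under LRU: F F . F . F . . F . F . . F . . . F → 8 faults.
Under OPT: F F . F . F . . F . . . . F . . . . → 6 faults.
A − B = 8 − 6 = 2.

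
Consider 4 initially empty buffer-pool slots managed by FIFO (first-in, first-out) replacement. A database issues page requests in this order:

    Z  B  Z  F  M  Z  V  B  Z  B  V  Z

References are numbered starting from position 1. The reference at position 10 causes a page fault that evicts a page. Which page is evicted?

F

pos 1: Z → miss, frames [Z]
pos 2: B → miss, frames [Z, B]
pos 3: Z → hit
pos 4: F → miss, frames [Z, B, F]
pos 5: M → miss, frames [Z, B, F, M]
pos 6: Z → hit
pos 7: V → miss, evict Z, frames [B, F, M, V]
pos 8: B → hit
pos 9: Z → miss, evict B, frames [F, M, V, Z]
pos 10: B → miss, evict F, frames [M, V, Z, B]
At position 10, page F is evicted.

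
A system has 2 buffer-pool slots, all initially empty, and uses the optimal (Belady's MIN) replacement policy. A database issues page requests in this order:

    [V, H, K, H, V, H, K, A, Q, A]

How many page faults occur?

V: miss, frames (V)
H: miss, frames (V H)
K: miss, evict V, frames (H K)
H: hit
V: miss, evict K, frames (H V)
H: hit
K: miss, evict V, frames (H K)
A: miss, evict K, frames (H A)
Q: miss, evict H, frames (A Q)
A: hit
Page faults: 7.

7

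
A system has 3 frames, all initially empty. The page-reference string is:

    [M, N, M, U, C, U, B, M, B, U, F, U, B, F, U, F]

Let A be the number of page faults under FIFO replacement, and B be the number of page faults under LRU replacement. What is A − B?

Under FIFO: F F . F F . F F . F F . F . . . → 9 faults.
Under LRU: F F . F F . F F . . F . . . . . → 7 faults.
A − B = 9 − 7 = 2.

2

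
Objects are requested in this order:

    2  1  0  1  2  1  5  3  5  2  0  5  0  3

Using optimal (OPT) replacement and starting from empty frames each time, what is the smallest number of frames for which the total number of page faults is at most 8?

3

f=1: 14 faults
f=2: 9 faults
f=3: 6 faults
f=4: 5 faults
f=5: 5 faults
Smallest f with faults ≤ 8 is 3.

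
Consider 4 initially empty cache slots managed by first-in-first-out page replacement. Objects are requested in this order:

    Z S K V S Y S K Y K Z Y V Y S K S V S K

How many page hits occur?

11

Z: miss, frames {Z}
S: miss, frames {Z,S}
K: miss, frames {Z,S,K}
V: miss, frames {Z,S,K,V}
S: hit
Y: miss, evict Z, frames {S,K,V,Y}
S: hit
K: hit
Y: hit
K: hit
Z: miss, evict S, frames {K,V,Y,Z}
Y: hit
V: hit
Y: hit
S: miss, evict K, frames {V,Y,Z,S}
K: miss, evict V, frames {Y,Z,S,K}
S: hit
V: miss, evict Y, frames {Z,S,K,V}
S: hit
K: hit
Hits: 11.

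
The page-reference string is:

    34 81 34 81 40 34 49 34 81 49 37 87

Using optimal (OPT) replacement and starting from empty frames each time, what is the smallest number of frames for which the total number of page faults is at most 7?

2

f=1: 12 faults
f=2: 7 faults
f=3: 6 faults
f=4: 6 faults
f=5: 6 faults
f=6: 6 faults
Smallest f with faults ≤ 7 is 2.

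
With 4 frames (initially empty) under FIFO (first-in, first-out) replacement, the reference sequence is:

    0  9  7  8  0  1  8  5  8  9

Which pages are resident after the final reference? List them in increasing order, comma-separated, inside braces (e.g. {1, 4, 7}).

0: fault, frames (0)
9: fault, frames (0 9)
7: fault, frames (0 9 7)
8: fault, frames (0 9 7 8)
0: hit
1: fault, evict 0, frames (9 7 8 1)
8: hit
5: fault, evict 9, frames (7 8 1 5)
8: hit
9: fault, evict 7, frames (8 1 5 9)

{1, 5, 8, 9}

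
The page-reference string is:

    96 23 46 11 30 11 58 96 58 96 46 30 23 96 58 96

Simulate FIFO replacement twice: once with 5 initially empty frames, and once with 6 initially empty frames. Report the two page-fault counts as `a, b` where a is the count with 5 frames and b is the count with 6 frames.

5 frames: F F F F F . F F . . . . F . . . → 8 faults.
6 frames: F F F F F . F . . . . . . . . . → 6 faults.
6 < 8: adding a frame reduced faults, as is typical.

8, 6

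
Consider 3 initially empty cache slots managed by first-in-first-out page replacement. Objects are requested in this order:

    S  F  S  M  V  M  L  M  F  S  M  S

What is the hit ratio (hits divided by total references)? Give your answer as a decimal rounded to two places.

0.33

S: miss, frames [S]
F: miss, frames [S, F]
S: hit
M: miss, frames [S, F, M]
V: miss, evict S, frames [F, M, V]
M: hit
L: miss, evict F, frames [M, V, L]
M: hit
F: miss, evict M, frames [V, L, F]
S: miss, evict V, frames [L, F, S]
M: miss, evict L, frames [F, S, M]
S: hit
Hits: 4 of 12 references → 4/12 = 0.3333.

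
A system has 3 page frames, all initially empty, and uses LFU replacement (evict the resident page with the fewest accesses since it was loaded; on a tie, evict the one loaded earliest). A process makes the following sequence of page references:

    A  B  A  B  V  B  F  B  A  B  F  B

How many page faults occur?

A → miss, frames (A)
B → miss, frames (A B)
A → hit
B → hit
V → miss, frames (A B V)
B → hit
F → miss, evict V, frames (A B F)
B → hit
A → hit
B → hit
F → hit
B → hit
Page faults: 4.

4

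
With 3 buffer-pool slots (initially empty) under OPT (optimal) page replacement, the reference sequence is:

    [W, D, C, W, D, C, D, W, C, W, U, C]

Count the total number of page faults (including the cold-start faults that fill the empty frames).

4

W -> miss, frames (W)
D -> miss, frames (W D)
C -> miss, frames (W D C)
W -> hit
D -> hit
C -> hit
D -> hit
W -> hit
C -> hit
W -> hit
U -> miss, evict D, frames (W C U)
C -> hit
Page faults: 4.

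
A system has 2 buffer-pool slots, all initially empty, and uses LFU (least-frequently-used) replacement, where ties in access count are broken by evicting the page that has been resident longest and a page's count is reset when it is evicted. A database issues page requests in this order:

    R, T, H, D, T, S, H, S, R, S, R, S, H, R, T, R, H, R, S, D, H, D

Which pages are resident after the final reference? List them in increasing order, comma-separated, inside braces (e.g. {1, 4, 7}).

R -> miss, frames {R}
T -> miss, frames {R,T}
H -> miss, evict R, frames {T,H}
D -> miss, evict T, frames {H,D}
T -> miss, evict H, frames {D,T}
S -> miss, evict D, frames {T,S}
H -> miss, evict T, frames {S,H}
S -> hit
R -> miss, evict H, frames {S,R}
S -> hit
R -> hit
S -> hit
H -> miss, evict R, frames {S,H}
R -> miss, evict H, frames {S,R}
T -> miss, evict R, frames {S,T}
R -> miss, evict T, frames {S,R}
H -> miss, evict R, frames {S,H}
R -> miss, evict H, frames {S,R}
S -> hit
D -> miss, evict R, frames {S,D}
H -> miss, evict D, frames {S,H}
D -> miss, evict H, frames {S,D}

{D, S}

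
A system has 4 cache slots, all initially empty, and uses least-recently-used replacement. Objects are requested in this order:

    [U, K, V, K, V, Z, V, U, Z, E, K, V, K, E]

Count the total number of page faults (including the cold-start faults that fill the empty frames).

7

U: miss, frames [U]
K: miss, frames [U, K]
V: miss, frames [U, K, V]
K: hit
V: hit
Z: miss, frames [U, K, V, Z]
V: hit
U: hit
Z: hit
E: miss, evict K, frames [V, U, Z, E]
K: miss, evict V, frames [U, Z, E, K]
V: miss, evict U, frames [Z, E, K, V]
K: hit
E: hit
Page faults: 7.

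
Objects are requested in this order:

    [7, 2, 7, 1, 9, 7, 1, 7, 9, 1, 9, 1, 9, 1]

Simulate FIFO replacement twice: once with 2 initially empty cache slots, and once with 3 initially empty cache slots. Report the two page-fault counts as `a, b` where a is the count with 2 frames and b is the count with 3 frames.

2 frames: F F . F F F F . F . . . . . → 7 faults.
3 frames: F F . F F F . . . . . . . . → 5 faults.
5 < 7: adding a frame reduced faults, as is typical.

7, 5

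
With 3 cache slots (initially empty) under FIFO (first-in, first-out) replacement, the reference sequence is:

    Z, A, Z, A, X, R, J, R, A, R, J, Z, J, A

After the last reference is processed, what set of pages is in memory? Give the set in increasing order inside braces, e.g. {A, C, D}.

Z: miss, frames (Z)
A: miss, frames (Z A)
Z: hit
A: hit
X: miss, frames (Z A X)
R: miss, evict Z, frames (A X R)
J: miss, evict A, frames (X R J)
R: hit
A: miss, evict X, frames (R J A)
R: hit
J: hit
Z: miss, evict R, frames (J A Z)
J: hit
A: hit

{A, J, Z}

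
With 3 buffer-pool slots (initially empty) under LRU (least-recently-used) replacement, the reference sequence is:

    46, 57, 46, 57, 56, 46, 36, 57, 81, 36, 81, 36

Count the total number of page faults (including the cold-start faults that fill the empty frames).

46: fault, frames (46)
57: fault, frames (46 57)
46: hit
57: hit
56: fault, frames (46 57 56)
46: hit
36: fault, evict 57, frames (56 46 36)
57: fault, evict 56, frames (46 36 57)
81: fault, evict 46, frames (36 57 81)
36: hit
81: hit
36: hit
Page faults: 6.

6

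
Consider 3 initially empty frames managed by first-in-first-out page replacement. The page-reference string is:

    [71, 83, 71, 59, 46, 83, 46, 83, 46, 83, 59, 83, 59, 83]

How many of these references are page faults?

71 → fault, frames (71)
83 → fault, frames (71 83)
71 → hit
59 → fault, frames (71 83 59)
46 → fault, evict 71, frames (83 59 46)
83 → hit
46 → hit
83 → hit
46 → hit
83 → hit
59 → hit
83 → hit
59 → hit
83 → hit
Page faults: 4.

4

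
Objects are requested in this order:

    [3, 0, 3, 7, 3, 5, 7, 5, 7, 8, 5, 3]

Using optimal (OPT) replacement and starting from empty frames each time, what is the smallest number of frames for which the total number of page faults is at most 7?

f=1: 12 faults
f=2: 6 faults
f=3: 5 faults
f=4: 5 faults
f=5: 5 faults
Smallest f with faults ≤ 7 is 2.

2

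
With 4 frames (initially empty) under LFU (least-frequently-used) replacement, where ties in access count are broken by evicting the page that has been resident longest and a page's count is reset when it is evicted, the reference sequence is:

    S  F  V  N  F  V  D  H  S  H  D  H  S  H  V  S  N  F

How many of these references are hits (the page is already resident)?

S → fault, frames (S)
F → fault, frames (S F)
V → fault, frames (S F V)
N → fault, frames (S F V N)
F → hit
V → hit
D → fault, evict S, frames (F V N D)
H → fault, evict N, frames (F V D H)
S → fault, evict D, frames (F V H S)
H → hit
D → fault, evict S, frames (F V H D)
H → hit
S → fault, evict D, frames (F V H S)
H → hit
V → hit
S → hit
N → fault, evict F, frames (V H S N)
F → fault, evict N, frames (V H S F)
Hits: 7.

7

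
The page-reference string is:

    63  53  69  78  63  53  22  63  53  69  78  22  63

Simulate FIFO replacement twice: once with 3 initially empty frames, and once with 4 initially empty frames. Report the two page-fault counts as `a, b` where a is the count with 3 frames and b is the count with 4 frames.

10, 11

3 frames: F F F F F F F . . F F . F → 10 faults.
4 frames: F F F F . . F F F F F F F → 11 faults.
11 > 10: adding a frame increased faults — Belady's anomaly.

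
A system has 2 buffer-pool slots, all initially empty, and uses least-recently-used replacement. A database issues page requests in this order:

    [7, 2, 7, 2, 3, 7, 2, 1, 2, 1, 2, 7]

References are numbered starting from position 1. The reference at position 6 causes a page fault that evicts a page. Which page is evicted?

2

pos 1: 7: miss, frames (7)
pos 2: 2: miss, frames (7 2)
pos 3: 7: hit
pos 4: 2: hit
pos 5: 3: miss, evict 7, frames (2 3)
pos 6: 7: miss, evict 2, frames (3 7)
At position 6, page 2 is evicted.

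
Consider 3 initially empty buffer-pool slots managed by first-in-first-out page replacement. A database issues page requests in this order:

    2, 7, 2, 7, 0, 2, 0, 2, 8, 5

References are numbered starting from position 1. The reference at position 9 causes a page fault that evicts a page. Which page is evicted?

pos 1: 2: fault, frames (2)
pos 2: 7: fault, frames (2 7)
pos 3: 2: hit
pos 4: 7: hit
pos 5: 0: fault, frames (2 7 0)
pos 6: 2: hit
pos 7: 0: hit
pos 8: 2: hit
pos 9: 8: fault, evict 2, frames (7 0 8)
At position 9, page 2 is evicted.

2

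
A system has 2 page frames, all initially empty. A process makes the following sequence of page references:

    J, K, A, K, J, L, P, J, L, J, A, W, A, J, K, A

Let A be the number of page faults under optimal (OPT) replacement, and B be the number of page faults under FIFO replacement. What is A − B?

-2

Under OPT: F F F . F F F . F . F F . F F . → 11 faults.
Under FIFO: F F F . F F F F F . F F . F F F → 13 faults.
A − B = 11 − 13 = -2.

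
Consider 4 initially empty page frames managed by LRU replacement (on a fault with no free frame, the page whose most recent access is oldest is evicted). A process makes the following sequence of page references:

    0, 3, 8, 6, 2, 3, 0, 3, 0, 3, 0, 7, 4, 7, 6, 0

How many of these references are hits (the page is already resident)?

7

0: fault, frames {0}
3: fault, frames {0,3}
8: fault, frames {0,3,8}
6: fault, frames {0,3,8,6}
2: fault, evict 0, frames {3,8,6,2}
3: hit
0: fault, evict 8, frames {6,2,3,0}
3: hit
0: hit
3: hit
0: hit
7: fault, evict 6, frames {2,3,0,7}
4: fault, evict 2, frames {3,0,7,4}
7: hit
6: fault, evict 3, frames {0,4,7,6}
0: hit
Hits: 7.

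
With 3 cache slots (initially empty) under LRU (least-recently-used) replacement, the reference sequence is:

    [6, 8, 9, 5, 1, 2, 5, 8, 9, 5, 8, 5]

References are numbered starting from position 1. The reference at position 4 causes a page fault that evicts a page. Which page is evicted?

pos 1: 6: fault, frames {6}
pos 2: 8: fault, frames {6,8}
pos 3: 9: fault, frames {6,8,9}
pos 4: 5: fault, evict 6, frames {8,9,5}
At position 4, page 6 is evicted.

6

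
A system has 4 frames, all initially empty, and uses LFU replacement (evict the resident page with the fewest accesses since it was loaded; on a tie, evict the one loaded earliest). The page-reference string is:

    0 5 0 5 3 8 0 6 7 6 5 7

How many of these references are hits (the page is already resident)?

6

0: fault, frames {0}
5: fault, frames {0,5}
0: hit
5: hit
3: fault, frames {0,5,3}
8: fault, frames {0,5,3,8}
0: hit
6: fault, evict 3, frames {0,5,8,6}
7: fault, evict 8, frames {0,5,6,7}
6: hit
5: hit
7: hit
Hits: 6.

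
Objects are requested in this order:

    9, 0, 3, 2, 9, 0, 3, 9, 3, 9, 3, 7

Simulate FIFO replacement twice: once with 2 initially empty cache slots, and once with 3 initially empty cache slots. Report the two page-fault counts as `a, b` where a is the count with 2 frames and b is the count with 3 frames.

2 frames: F F F F F F F F . . . F → 9 faults.
3 frames: F F F F F F F . . . . F → 8 faults.
8 < 9: adding a frame reduced faults, as is typical.

9, 8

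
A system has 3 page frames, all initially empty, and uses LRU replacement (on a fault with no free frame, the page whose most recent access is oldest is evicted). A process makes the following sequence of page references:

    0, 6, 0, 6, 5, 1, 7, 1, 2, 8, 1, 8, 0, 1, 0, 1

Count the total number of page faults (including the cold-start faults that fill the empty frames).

0 → fault, frames [0]
6 → fault, frames [0, 6]
0 → hit
6 → hit
5 → fault, frames [0, 6, 5]
1 → fault, evict 0, frames [6, 5, 1]
7 → fault, evict 6, frames [5, 1, 7]
1 → hit
2 → fault, evict 5, frames [7, 1, 2]
8 → fault, evict 7, frames [1, 2, 8]
1 → hit
8 → hit
0 → fault, evict 2, frames [1, 8, 0]
1 → hit
0 → hit
1 → hit
Page faults: 8.

8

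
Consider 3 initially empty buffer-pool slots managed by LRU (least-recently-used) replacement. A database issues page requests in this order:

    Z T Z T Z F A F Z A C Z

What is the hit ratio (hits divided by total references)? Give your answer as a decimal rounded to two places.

0.58

Z → fault, frames [Z]
T → fault, frames [Z, T]
Z → hit
T → hit
Z → hit
F → fault, frames [T, Z, F]
A → fault, evict T, frames [Z, F, A]
F → hit
Z → hit
A → hit
C → fault, evict F, frames [Z, A, C]
Z → hit
Hits: 7 of 12 references → 7/12 = 0.5833.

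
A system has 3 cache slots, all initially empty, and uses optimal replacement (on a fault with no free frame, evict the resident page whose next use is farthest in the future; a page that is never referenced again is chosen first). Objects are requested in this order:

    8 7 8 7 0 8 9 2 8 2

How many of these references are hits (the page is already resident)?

5

8: miss, frames (8)
7: miss, frames (8 7)
8: hit
7: hit
0: miss, frames (8 7 0)
8: hit
9: miss, evict 0, frames (8 7 9)
2: miss, evict 9, frames (8 7 2)
8: hit
2: hit
Hits: 5.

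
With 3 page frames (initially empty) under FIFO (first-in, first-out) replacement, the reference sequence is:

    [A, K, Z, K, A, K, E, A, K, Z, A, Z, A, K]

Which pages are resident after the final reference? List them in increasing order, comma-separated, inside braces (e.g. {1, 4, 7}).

A -> fault, frames [A]
K -> fault, frames [A, K]
Z -> fault, frames [A, K, Z]
K -> hit
A -> hit
K -> hit
E -> fault, evict A, frames [K, Z, E]
A -> fault, evict K, frames [Z, E, A]
K -> fault, evict Z, frames [E, A, K]
Z -> fault, evict E, frames [A, K, Z]
A -> hit
Z -> hit
A -> hit
K -> hit

{A, K, Z}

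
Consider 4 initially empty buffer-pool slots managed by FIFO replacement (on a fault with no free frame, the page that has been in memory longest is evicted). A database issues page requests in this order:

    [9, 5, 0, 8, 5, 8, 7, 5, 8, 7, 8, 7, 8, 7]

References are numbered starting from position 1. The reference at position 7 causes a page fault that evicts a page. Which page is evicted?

pos 1: 9: fault, frames [9]
pos 2: 5: fault, frames [9, 5]
pos 3: 0: fault, frames [9, 5, 0]
pos 4: 8: fault, frames [9, 5, 0, 8]
pos 5: 5: hit
pos 6: 8: hit
pos 7: 7: fault, evict 9, frames [5, 0, 8, 7]
At position 7, page 9 is evicted.

9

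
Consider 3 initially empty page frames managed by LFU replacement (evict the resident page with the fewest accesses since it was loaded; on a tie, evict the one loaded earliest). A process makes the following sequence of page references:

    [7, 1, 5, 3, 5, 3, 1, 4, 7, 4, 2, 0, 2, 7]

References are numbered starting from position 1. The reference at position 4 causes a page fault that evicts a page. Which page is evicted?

pos 1: 7 -> miss, frames (7)
pos 2: 1 -> miss, frames (7 1)
pos 3: 5 -> miss, frames (7 1 5)
pos 4: 3 -> miss, evict 7, frames (1 5 3)
At position 4, page 7 is evicted.

7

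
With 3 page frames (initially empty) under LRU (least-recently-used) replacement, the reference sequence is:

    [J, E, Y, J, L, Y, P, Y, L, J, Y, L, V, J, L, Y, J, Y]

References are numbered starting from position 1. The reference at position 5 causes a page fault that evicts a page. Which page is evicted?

pos 1: J -> miss, frames [J]
pos 2: E -> miss, frames [J, E]
pos 3: Y -> miss, frames [J, E, Y]
pos 4: J -> hit
pos 5: L -> miss, evict E, frames [Y, J, L]
At position 5, page E is evicted.

E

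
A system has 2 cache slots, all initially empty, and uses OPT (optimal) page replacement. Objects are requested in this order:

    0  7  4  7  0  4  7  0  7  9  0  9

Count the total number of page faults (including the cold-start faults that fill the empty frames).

6

0: miss, frames [0]
7: miss, frames [0, 7]
4: miss, evict 0, frames [7, 4]
7: hit
0: miss, evict 7, frames [4, 0]
4: hit
7: miss, evict 4, frames [0, 7]
0: hit
7: hit
9: miss, evict 7, frames [0, 9]
0: hit
9: hit
Page faults: 6.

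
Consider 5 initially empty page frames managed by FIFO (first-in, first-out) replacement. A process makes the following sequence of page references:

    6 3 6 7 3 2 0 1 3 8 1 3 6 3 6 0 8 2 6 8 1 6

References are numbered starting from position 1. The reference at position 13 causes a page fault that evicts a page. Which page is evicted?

pos 1: 6 -> fault, frames {6}
pos 2: 3 -> fault, frames {6,3}
pos 3: 6 -> hit
pos 4: 7 -> fault, frames {6,3,7}
pos 5: 3 -> hit
pos 6: 2 -> fault, frames {6,3,7,2}
pos 7: 0 -> fault, frames {6,3,7,2,0}
pos 8: 1 -> fault, evict 6, frames {3,7,2,0,1}
pos 9: 3 -> hit
pos 10: 8 -> fault, evict 3, frames {7,2,0,1,8}
pos 11: 1 -> hit
pos 12: 3 -> fault, evict 7, frames {2,0,1,8,3}
pos 13: 6 -> fault, evict 2, frames {0,1,8,3,6}
At position 13, page 2 is evicted.

2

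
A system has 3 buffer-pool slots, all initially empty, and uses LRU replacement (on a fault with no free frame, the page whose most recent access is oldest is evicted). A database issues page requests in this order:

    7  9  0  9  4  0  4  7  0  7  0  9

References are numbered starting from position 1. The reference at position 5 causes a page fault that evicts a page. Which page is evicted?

pos 1: 7 → fault, frames [7]
pos 2: 9 → fault, frames [7, 9]
pos 3: 0 → fault, frames [7, 9, 0]
pos 4: 9 → hit
pos 5: 4 → fault, evict 7, frames [0, 9, 4]
At position 5, page 7 is evicted.

7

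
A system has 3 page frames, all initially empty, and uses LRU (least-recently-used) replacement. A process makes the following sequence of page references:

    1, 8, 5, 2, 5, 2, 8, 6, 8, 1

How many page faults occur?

1 -> fault, frames [1]
8 -> fault, frames [1, 8]
5 -> fault, frames [1, 8, 5]
2 -> fault, evict 1, frames [8, 5, 2]
5 -> hit
2 -> hit
8 -> hit
6 -> fault, evict 5, frames [2, 8, 6]
8 -> hit
1 -> fault, evict 2, frames [6, 8, 1]
Page faults: 6.

6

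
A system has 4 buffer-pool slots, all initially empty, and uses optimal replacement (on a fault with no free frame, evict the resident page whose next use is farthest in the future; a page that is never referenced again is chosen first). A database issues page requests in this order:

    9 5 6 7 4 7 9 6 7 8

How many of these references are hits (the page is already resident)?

9 → miss, frames (9)
5 → miss, frames (9 5)
6 → miss, frames (9 5 6)
7 → miss, frames (9 5 6 7)
4 → miss, evict 5, frames (9 6 7 4)
7 → hit
9 → hit
6 → hit
7 → hit
8 → miss, evict 4, frames (9 6 7 8)
Hits: 4.

4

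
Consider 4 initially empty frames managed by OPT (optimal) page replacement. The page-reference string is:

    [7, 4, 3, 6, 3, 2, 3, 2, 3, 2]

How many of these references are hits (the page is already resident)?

5

7: fault, frames [7]
4: fault, frames [7, 4]
3: fault, frames [7, 4, 3]
6: fault, frames [7, 4, 3, 6]
3: hit
2: fault, evict 6, frames [7, 4, 3, 2]
3: hit
2: hit
3: hit
2: hit
Hits: 5.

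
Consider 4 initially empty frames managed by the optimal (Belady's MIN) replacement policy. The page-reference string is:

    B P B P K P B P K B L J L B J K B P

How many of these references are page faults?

B -> miss, frames (B)
P -> miss, frames (B P)
B -> hit
P -> hit
K -> miss, frames (B P K)
P -> hit
B -> hit
P -> hit
K -> hit
B -> hit
L -> miss, frames (B P K L)
J -> miss, evict P, frames (B K L J)
L -> hit
B -> hit
J -> hit
K -> hit
B -> hit
P -> miss, evict J, frames (B K L P)
Page faults: 6.

6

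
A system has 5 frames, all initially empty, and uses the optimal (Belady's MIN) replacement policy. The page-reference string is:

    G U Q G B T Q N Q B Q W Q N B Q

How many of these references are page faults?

7

G → miss, frames {G}
U → miss, frames {G,U}
Q → miss, frames {G,U,Q}
G → hit
B → miss, frames {G,U,Q,B}
T → miss, frames {G,U,Q,B,T}
Q → hit
N → miss, evict T, frames {G,U,Q,B,N}
Q → hit
B → hit
Q → hit
W → miss, evict U, frames {G,Q,B,N,W}
Q → hit
N → hit
B → hit
Q → hit
Page faults: 7.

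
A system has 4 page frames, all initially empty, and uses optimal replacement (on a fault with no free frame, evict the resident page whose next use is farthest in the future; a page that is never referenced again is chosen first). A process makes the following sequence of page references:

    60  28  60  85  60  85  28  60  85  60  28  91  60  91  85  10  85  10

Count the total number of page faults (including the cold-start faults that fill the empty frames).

5

60: miss, frames [60]
28: miss, frames [60, 28]
60: hit
85: miss, frames [60, 28, 85]
60: hit
85: hit
28: hit
60: hit
85: hit
60: hit
28: hit
91: miss, frames [60, 28, 85, 91]
60: hit
91: hit
85: hit
10: miss, evict 91, frames [60, 28, 85, 10]
85: hit
10: hit
Page faults: 5.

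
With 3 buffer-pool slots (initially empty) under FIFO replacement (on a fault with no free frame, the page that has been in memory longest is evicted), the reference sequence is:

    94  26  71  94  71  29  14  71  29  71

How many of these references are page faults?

94 -> miss, frames [94]
26 -> miss, frames [94, 26]
71 -> miss, frames [94, 26, 71]
94 -> hit
71 -> hit
29 -> miss, evict 94, frames [26, 71, 29]
14 -> miss, evict 26, frames [71, 29, 14]
71 -> hit
29 -> hit
71 -> hit
Page faults: 5.

5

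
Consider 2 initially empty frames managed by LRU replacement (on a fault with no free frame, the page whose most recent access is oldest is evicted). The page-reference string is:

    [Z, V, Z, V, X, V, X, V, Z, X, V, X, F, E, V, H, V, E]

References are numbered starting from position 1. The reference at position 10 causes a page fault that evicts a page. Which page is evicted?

V

pos 1: Z: fault, frames (Z)
pos 2: V: fault, frames (Z V)
pos 3: Z: hit
pos 4: V: hit
pos 5: X: fault, evict Z, frames (V X)
pos 6: V: hit
pos 7: X: hit
pos 8: V: hit
pos 9: Z: fault, evict X, frames (V Z)
pos 10: X: fault, evict V, frames (Z X)
At position 10, page V is evicted.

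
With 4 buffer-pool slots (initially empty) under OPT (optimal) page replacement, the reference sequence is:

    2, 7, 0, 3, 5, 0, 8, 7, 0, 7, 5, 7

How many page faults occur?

6

2 -> fault, frames {2}
7 -> fault, frames {2,7}
0 -> fault, frames {2,7,0}
3 -> fault, frames {2,7,0,3}
5 -> fault, evict 3, frames {2,7,0,5}
0 -> hit
8 -> fault, evict 2, frames {7,0,5,8}
7 -> hit
0 -> hit
7 -> hit
5 -> hit
7 -> hit
Page faults: 6.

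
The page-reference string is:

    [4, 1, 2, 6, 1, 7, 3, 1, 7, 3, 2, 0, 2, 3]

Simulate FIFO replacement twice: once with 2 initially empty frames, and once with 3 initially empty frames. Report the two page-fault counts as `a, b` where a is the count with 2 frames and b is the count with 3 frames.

2 frames: F F F F F F F F F F F F . F → 13 faults.
3 frames: F F F F . F F F . . F F . F → 10 faults.
10 < 13: adding a frame reduced faults, as is typical.

13, 10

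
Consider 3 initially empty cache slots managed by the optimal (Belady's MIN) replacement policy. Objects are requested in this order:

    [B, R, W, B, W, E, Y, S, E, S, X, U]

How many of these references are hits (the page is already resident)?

B: miss, frames (B)
R: miss, frames (B R)
W: miss, frames (B R W)
B: hit
W: hit
E: miss, evict W, frames (B R E)
Y: miss, evict R, frames (B E Y)
S: miss, evict Y, frames (B E S)
E: hit
S: hit
X: miss, evict S, frames (B E X)
U: miss, evict X, frames (B E U)
Hits: 4.

4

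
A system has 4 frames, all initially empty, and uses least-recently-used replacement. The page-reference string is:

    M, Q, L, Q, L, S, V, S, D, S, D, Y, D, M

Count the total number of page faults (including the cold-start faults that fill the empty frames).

M -> miss, frames (M)
Q -> miss, frames (M Q)
L -> miss, frames (M Q L)
Q -> hit
L -> hit
S -> miss, frames (M Q L S)
V -> miss, evict M, frames (Q L S V)
S -> hit
D -> miss, evict Q, frames (L V S D)
S -> hit
D -> hit
Y -> miss, evict L, frames (V S D Y)
D -> hit
M -> miss, evict V, frames (S Y D M)
Page faults: 8.

8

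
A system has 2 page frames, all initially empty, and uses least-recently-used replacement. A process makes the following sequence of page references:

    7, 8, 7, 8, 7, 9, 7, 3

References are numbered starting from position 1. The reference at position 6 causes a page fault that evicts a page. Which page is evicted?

8

pos 1: 7: fault, frames {7}
pos 2: 8: fault, frames {7,8}
pos 3: 7: hit
pos 4: 8: hit
pos 5: 7: hit
pos 6: 9: fault, evict 8, frames {7,9}
At position 6, page 8 is evicted.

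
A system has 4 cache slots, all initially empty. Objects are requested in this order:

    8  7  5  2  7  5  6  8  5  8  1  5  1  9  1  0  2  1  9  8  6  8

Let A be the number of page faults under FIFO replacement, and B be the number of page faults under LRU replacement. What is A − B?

Under FIFO: F F F F . . F F . . F F . F . F F F . F F . → 14 faults.
Under LRU: F F F F . . F F . . F . . F . F F . . F F . → 12 faults.
A − B = 14 − 12 = 2.

2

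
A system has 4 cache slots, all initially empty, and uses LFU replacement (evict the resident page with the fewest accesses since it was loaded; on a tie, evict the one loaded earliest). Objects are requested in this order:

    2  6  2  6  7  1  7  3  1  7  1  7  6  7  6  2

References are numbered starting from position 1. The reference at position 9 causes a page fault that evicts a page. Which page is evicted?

3

pos 1: 2: fault, frames [2]
pos 2: 6: fault, frames [2, 6]
pos 3: 2: hit
pos 4: 6: hit
pos 5: 7: fault, frames [2, 6, 7]
pos 6: 1: fault, frames [2, 6, 7, 1]
pos 7: 7: hit
pos 8: 3: fault, evict 1, frames [2, 6, 7, 3]
pos 9: 1: fault, evict 3, frames [2, 6, 7, 1]
At position 9, page 3 is evicted.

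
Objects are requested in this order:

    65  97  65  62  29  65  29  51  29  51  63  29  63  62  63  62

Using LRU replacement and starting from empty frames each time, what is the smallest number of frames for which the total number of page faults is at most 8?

3

f=1: 16 faults
f=2: 9 faults
f=3: 7 faults
f=4: 7 faults
f=5: 6 faults
f=6: 6 faults
Smallest f with faults ≤ 8 is 3.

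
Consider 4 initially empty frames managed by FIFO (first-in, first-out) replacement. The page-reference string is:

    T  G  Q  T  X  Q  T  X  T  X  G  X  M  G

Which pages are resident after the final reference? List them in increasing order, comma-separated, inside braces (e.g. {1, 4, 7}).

T -> fault, frames {T}
G -> fault, frames {T,G}
Q -> fault, frames {T,G,Q}
T -> hit
X -> fault, frames {T,G,Q,X}
Q -> hit
T -> hit
X -> hit
T -> hit
X -> hit
G -> hit
X -> hit
M -> fault, evict T, frames {G,Q,X,M}
G -> hit

{G, M, Q, X}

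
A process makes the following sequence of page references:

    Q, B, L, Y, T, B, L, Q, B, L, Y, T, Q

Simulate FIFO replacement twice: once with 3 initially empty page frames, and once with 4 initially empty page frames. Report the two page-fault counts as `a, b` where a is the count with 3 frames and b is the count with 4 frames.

3 frames: F F F F F F F F . . F F . → 10 faults.
4 frames: F F F F F . . F F F F F F → 11 faults.
11 > 10: adding a frame increased faults — Belady's anomaly.

10, 11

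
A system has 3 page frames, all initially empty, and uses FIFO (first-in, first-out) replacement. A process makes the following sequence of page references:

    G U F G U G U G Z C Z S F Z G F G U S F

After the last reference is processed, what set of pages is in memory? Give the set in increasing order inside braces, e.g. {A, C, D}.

G → miss, frames (G)
U → miss, frames (G U)
F → miss, frames (G U F)
G → hit
U → hit
G → hit
U → hit
G → hit
Z → miss, evict G, frames (U F Z)
C → miss, evict U, frames (F Z C)
Z → hit
S → miss, evict F, frames (Z C S)
F → miss, evict Z, frames (C S F)
Z → miss, evict C, frames (S F Z)
G → miss, evict S, frames (F Z G)
F → hit
G → hit
U → miss, evict F, frames (Z G U)
S → miss, evict Z, frames (G U S)
F → miss, evict G, frames (U S F)

{F, S, U}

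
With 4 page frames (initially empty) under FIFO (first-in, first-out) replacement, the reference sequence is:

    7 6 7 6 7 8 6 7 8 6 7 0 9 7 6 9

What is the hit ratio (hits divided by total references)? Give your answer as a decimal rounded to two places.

0.56

7: fault, frames {7}
6: fault, frames {7,6}
7: hit
6: hit
7: hit
8: fault, frames {7,6,8}
6: hit
7: hit
8: hit
6: hit
7: hit
0: fault, frames {7,6,8,0}
9: fault, evict 7, frames {6,8,0,9}
7: fault, evict 6, frames {8,0,9,7}
6: fault, evict 8, frames {0,9,7,6}
9: hit
Hits: 9 of 16 references → 9/16 = 0.5625.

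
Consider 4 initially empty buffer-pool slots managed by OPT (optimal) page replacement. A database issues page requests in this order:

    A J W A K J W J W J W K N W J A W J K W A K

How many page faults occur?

6

A: fault, frames [A]
J: fault, frames [A, J]
W: fault, frames [A, J, W]
A: hit
K: fault, frames [A, J, W, K]
J: hit
W: hit
J: hit
W: hit
J: hit
W: hit
K: hit
N: fault, evict K, frames [A, J, W, N]
W: hit
J: hit
A: hit
W: hit
J: hit
K: fault, evict N, frames [A, J, W, K]
W: hit
A: hit
K: hit
Page faults: 6.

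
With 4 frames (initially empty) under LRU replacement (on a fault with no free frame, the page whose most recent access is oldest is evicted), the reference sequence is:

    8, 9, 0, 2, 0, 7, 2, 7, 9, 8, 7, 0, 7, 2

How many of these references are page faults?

8

8 -> miss, frames [8]
9 -> miss, frames [8, 9]
0 -> miss, frames [8, 9, 0]
2 -> miss, frames [8, 9, 0, 2]
0 -> hit
7 -> miss, evict 8, frames [9, 2, 0, 7]
2 -> hit
7 -> hit
9 -> hit
8 -> miss, evict 0, frames [2, 7, 9, 8]
7 -> hit
0 -> miss, evict 2, frames [9, 8, 7, 0]
7 -> hit
2 -> miss, evict 9, frames [8, 0, 7, 2]
Page faults: 8.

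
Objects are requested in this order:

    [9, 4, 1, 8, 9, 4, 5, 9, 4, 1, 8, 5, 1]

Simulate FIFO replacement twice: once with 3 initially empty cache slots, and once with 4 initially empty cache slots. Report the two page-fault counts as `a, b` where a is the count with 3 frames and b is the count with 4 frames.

3 frames: F F F F F F F . . F F . . → 9 faults.
4 frames: F F F F . . F F F F F F . → 10 faults.
10 > 9: adding a frame increased faults — Belady's anomaly.

9, 10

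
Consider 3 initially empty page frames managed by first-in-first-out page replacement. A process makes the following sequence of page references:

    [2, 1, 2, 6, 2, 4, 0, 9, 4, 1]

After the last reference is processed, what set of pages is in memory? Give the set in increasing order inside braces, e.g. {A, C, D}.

2: fault, frames {2}
1: fault, frames {2,1}
2: hit
6: fault, frames {2,1,6}
2: hit
4: fault, evict 2, frames {1,6,4}
0: fault, evict 1, frames {6,4,0}
9: fault, evict 6, frames {4,0,9}
4: hit
1: fault, evict 4, frames {0,9,1}

{0, 1, 9}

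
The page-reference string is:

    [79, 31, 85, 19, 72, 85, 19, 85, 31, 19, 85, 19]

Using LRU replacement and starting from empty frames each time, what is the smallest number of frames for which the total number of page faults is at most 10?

f=1: 12 faults
f=2: 10 faults
f=3: 6 faults
f=4: 5 faults
f=5: 5 faults
Smallest f with faults ≤ 10 is 2.

2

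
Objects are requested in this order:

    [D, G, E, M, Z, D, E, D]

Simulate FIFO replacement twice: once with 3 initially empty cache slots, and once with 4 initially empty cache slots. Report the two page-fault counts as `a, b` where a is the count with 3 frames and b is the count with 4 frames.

3 frames: F F F F F F F . → 7 faults.
4 frames: F F F F F F . . → 6 faults.
6 < 7: adding a frame reduced faults, as is typical.

7, 6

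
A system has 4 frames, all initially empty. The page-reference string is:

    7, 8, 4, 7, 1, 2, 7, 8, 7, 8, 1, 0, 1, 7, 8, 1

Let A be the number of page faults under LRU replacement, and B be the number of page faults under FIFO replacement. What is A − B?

-2

Under LRU: F F F . F F . F . . . F . . . . → 7 faults.
Under FIFO: F F F . F F F F . . . F F . . . → 9 faults.
A − B = 7 − 9 = -2.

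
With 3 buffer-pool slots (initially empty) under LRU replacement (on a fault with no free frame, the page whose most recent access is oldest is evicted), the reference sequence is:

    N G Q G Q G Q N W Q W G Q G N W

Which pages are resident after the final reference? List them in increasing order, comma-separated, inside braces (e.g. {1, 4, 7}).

{G, N, W}

N: miss, frames [N]
G: miss, frames [N, G]
Q: miss, frames [N, G, Q]
G: hit
Q: hit
G: hit
Q: hit
N: hit
W: miss, evict G, frames [Q, N, W]
Q: hit
W: hit
G: miss, evict N, frames [Q, W, G]
Q: hit
G: hit
N: miss, evict W, frames [Q, G, N]
W: miss, evict Q, frames [G, N, W]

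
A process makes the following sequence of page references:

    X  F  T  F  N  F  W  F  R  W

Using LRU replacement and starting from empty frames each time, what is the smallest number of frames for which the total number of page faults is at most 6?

f=1: 10 faults
f=2: 7 faults
f=3: 6 faults
f=4: 6 faults
f=5: 6 faults
f=6: 6 faults
Smallest f with faults ≤ 6 is 3.

3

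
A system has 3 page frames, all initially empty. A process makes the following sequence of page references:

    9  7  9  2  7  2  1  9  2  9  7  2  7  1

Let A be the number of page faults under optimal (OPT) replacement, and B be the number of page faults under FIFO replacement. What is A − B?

Under OPT: F F . F . . F . . . F . . . → 5 faults.
Under FIFO: F F . F . . F F . . F F . F → 8 faults.
A − B = 5 − 8 = -3.

-3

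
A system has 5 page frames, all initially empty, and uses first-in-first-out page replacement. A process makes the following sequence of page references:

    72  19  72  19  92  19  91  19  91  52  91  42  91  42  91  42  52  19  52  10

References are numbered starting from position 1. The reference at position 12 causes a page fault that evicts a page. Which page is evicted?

72

pos 1: 72 -> fault, frames {72}
pos 2: 19 -> fault, frames {72,19}
pos 3: 72 -> hit
pos 4: 19 -> hit
pos 5: 92 -> fault, frames {72,19,92}
pos 6: 19 -> hit
pos 7: 91 -> fault, frames {72,19,92,91}
pos 8: 19 -> hit
pos 9: 91 -> hit
pos 10: 52 -> fault, frames {72,19,92,91,52}
pos 11: 91 -> hit
pos 12: 42 -> fault, evict 72, frames {19,92,91,52,42}
At position 12, page 72 is evicted.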